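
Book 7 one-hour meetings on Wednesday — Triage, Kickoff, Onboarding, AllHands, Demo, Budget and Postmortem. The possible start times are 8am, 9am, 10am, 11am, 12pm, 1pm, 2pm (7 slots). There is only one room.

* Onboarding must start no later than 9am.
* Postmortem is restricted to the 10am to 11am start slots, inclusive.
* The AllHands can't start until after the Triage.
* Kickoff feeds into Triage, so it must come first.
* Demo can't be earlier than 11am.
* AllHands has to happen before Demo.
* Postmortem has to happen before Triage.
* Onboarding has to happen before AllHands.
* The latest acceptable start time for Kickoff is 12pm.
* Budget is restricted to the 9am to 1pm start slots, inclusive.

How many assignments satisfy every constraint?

10

Splitting on Triage: it can be 11am (4), 12pm (6). Listing each branch's schedules as (Kickoff, Onboarding, AllHands, Demo, Budget, Postmortem):
Triage=11am: (8am,9am,12pm,2pm,1pm,10am) (8am,9am,1pm,2pm,12pm,10am) (9am,8am,12pm,2pm,1pm,10am) (9am,8am,1pm,2pm,12pm,10am) — 4.
Triage=12pm: (8am,9am,1pm,2pm,10am,11am) (8am,9am,1pm,2pm,11am,10am) (9am,8am,1pm,2pm,10am,11am) (9am,8am,1pm,2pm,11am,10am) (10am,8am,1pm,2pm,9am,11am) (11am,8am,1pm,2pm,9am,10am) — 6.
Summing: 4 + 6 = 10.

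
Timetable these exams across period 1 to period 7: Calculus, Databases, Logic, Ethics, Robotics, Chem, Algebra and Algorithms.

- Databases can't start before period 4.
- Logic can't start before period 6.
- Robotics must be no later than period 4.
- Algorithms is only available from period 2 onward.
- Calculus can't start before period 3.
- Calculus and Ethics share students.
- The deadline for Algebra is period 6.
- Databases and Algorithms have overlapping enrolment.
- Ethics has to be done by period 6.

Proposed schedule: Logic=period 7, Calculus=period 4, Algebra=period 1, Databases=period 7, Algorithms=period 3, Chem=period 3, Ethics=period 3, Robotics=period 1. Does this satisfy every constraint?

Databases can't start before period 4 — holds.
Algorithms is only available from period 2 onward — holds.
Ethics has to be done by period 6 — holds.
Calculus and Ethics share students — holds.
The deadline for Algebra is period 6 — holds.
Calculus can't start before period 3 — holds.
Databases and Algorithms have overlapping enrolment — holds.
Logic can't start before period 6 — holds.
Robotics must be no later than period 4 — holds.

Yes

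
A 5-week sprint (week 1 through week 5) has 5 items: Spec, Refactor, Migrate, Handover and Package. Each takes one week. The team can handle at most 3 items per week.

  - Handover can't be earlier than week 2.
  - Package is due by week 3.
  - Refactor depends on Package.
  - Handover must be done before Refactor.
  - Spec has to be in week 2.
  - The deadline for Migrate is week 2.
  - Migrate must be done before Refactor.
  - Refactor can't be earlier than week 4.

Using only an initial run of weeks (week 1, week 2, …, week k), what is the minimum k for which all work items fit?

The precedence chain requires at least 2 distinct weeks.
With at most 3 per week and 5 work items, at least 2 weeks are needed.
Refactor can't be placed before week 4, so the schedule must run through at least week 4.
4 works (last occupied week: week 4): for example Spec=week 2; Refactor=week 4; Package=week 1; Handover=week 2; Migrate=week 1.

4 weeks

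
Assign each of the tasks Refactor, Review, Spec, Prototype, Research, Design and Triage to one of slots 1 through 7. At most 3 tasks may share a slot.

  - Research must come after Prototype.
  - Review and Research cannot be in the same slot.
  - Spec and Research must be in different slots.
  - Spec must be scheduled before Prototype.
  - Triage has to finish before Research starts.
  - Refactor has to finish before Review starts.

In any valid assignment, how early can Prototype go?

2

Precedence pushes Prototype to at least 2; downstream work caps Prototype at 6.
Prototype at 2 is achievable: Triage=1, Prototype=2, Refactor=1, Design=2, Spec=1, Review=2, Research=3.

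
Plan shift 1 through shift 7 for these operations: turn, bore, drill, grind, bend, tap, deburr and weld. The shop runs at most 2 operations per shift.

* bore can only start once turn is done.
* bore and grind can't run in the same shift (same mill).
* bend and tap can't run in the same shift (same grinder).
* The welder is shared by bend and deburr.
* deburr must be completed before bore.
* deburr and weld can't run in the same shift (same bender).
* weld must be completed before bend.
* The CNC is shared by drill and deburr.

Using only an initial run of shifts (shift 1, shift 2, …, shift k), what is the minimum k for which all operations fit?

4 shifts

The precedence chain requires at least 2 distinct shifts.
With at most 2 per shift and 8 operations, at least 4 shifts are needed.
4 works (last occupied shift: shift 4): for example tap=shift 4; bend=shift 3; grind=shift 4; weld=shift 2; deburr=shift 1; turn=shift 1; drill=shift 3; bore=shift 2.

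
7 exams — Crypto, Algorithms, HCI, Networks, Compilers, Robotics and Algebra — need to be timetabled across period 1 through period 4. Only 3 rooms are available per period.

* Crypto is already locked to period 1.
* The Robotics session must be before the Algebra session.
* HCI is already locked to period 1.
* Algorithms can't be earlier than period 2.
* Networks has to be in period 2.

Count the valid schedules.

60

Splitting on Algorithms: it can be period 2 (18), period 3 (21), period 4 (21). Listing each branch's schedules as (Crypto, HCI, Networks, Compilers, Robotics, Algebra) by period number:
Algorithms=period 2: (1,1,2,1,2,3) (1,1,2,1,2,4) (1,1,2,1,3,4) (1,1,2,2,1,3) (1,1,2,2,1,4) (1,1,2,2,3,4) (1,1,2,3,1,2) (1,1,2,3,1,3) (1,1,2,3,1,4) (1,1,2,3,2,3) (1,1,2,3,2,4) (1,1,2,3,3,4) (1,1,2,4,1,2) (1,1,2,4,1,3) (1,1,2,4,1,4) (1,1,2,4,2,3) (1,1,2,4,2,4) (1,1,2,4,3,4) — 18.
Algorithms=period 3: (1,1,2,1,2,3) (1,1,2,1,2,4) (1,1,2,1,3,4) (1,1,2,2,1,2) (1,1,2,2,1,3) (1,1,2,2,1,4) (1,1,2,2,2,3) (1,1,2,2,2,4) (1,1,2,2,3,4) (1,1,2,3,1,2) (1,1,2,3,1,3) (1,1,2,3,1,4) (1,1,2,3,2,3) (1,1,2,3,2,4) (1,1,2,3,3,4) (1,1,2,4,1,2) (1,1,2,4,1,3) (1,1,2,4,1,4) (1,1,2,4,2,3) (1,1,2,4,2,4) (1,1,2,4,3,4) — 21.
Algorithms=period 4: (1,1,2,1,2,3) (1,1,2,1,2,4) (1,1,2,1,3,4) (1,1,2,2,1,2) (1,1,2,2,1,3) (1,1,2,2,1,4) (1,1,2,2,2,3) (1,1,2,2,2,4) (1,1,2,2,3,4) (1,1,2,3,1,2) (1,1,2,3,1,3) (1,1,2,3,1,4) (1,1,2,3,2,3) (1,1,2,3,2,4) (1,1,2,3,3,4) (1,1,2,4,1,2) (1,1,2,4,1,3) (1,1,2,4,1,4) (1,1,2,4,2,3) (1,1,2,4,2,4) (1,1,2,4,3,4) — 21.
Summing: 18 + 21 + 21 = 60.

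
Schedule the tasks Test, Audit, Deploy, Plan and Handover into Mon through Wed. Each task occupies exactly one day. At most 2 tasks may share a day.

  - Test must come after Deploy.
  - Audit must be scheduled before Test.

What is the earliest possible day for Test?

Tue

Precedence pushes Test to at least Tue.
Test at Tue is achievable: Deploy in Mon, Plan in Tue, Test in Tue, Handover in Wed, Audit in Mon.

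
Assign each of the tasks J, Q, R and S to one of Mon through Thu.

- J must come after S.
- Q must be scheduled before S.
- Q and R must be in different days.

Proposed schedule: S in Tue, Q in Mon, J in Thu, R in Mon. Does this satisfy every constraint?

Q must be scheduled before S — holds.
Q and R must be in different days — violated.
J must come after S — holds.

No. Q and R must be in different days is not satisfied.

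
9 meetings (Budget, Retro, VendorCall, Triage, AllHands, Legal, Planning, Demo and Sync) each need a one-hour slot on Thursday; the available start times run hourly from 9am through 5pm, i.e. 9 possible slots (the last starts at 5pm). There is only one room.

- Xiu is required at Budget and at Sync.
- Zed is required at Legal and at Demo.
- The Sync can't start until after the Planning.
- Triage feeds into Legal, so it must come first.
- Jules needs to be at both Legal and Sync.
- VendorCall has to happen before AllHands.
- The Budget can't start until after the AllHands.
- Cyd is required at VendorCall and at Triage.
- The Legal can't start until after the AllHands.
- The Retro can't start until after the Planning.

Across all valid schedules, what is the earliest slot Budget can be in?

Precedence pushes Budget to at least 11am.
Budget at 11am is achievable: Retro=3pm, Demo=5pm, VendorCall=9am, Budget=11am, Triage=12pm, AllHands=10am, Planning=2pm, Sync=4pm, Legal=1pm.

11am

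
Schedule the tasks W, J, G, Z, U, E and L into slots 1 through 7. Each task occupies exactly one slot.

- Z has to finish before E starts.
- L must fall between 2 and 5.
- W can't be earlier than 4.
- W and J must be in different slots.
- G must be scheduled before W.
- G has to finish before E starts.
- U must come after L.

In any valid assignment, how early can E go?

2

Precedence pushes E to at least 2.
E at 2 is achievable: Z in 1, U in 3, E in 2, W in 4, L in 2, G in 1, J in 1.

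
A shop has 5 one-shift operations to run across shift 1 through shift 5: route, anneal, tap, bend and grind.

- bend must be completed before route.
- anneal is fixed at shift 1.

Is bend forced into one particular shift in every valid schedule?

bend can be shift 1 (e.g. grind -> shift 1; tap -> shift 1; bend -> shift 1; route -> shift 2; anneal -> shift 1) or shift 2 (e.g. tap in shift 1, bend in shift 2, anneal in shift 1, grind in shift 1, route in shift 3).

No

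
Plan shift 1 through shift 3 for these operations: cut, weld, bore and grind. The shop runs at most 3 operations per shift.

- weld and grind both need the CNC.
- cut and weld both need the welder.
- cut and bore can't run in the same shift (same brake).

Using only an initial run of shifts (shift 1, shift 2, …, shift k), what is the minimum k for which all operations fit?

2

With at most 3 per shift and 4 operations, at least 2 shifts are needed.
2 works (last occupied shift: shift 2): for example weld=shift 2, bore=shift 2, cut=shift 1, grind=shift 1.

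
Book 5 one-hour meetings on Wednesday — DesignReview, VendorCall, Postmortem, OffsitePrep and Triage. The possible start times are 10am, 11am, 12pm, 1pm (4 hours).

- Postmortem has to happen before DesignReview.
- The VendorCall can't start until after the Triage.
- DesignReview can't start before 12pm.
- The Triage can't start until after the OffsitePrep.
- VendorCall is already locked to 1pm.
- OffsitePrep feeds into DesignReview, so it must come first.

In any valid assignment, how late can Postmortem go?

12pm

Downstream work caps Postmortem at 12pm.
Postmortem at 12pm is achievable: OffsitePrep=10am; Triage=11am; VendorCall=1pm; Postmortem=12pm; DesignReview=1pm.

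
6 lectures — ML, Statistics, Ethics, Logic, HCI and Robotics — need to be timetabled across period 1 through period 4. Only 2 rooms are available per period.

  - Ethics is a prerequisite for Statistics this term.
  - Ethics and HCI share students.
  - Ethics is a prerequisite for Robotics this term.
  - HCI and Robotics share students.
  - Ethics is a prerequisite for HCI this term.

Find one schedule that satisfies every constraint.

Ethics -> period 1, Robotics -> period 3, Logic -> period 3, ML -> period 1, Statistics -> period 2, HCI -> period 2

Checking: Ethics(period 1) before Robotics(period 3); Ethics(period 1) before HCI(period 2); Ethics(period 1) before Statistics(period 2); Ethics(period 1) != HCI(period 2); HCI(period 2) != Robotics(period 3); max 2 per period (cap 2).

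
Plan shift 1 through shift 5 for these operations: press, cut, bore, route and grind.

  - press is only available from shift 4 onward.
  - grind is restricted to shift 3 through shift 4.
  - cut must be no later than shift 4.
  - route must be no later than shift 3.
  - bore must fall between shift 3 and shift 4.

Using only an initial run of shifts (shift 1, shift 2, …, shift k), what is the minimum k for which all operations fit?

press can't be placed before shift 4, so the schedule must run through at least shift 4.
4 works (last occupied shift: shift 4): for example grind in shift 3, press in shift 4, bore in shift 3, cut in shift 1, route in shift 1.

4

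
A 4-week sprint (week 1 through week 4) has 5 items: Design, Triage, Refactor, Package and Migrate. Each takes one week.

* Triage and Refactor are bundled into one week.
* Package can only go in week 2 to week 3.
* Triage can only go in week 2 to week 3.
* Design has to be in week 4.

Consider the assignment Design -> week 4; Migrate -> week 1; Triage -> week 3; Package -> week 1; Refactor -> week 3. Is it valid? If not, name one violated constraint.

Package can only go in week 2 to week 3 — violated.
Triage can only go in week 2 to week 3 — holds.
Design has to be in week 4 — holds.
Triage and Refactor are bundled into one week — holds.

No. Package can only go in week 2 to week 3 is not satisfied.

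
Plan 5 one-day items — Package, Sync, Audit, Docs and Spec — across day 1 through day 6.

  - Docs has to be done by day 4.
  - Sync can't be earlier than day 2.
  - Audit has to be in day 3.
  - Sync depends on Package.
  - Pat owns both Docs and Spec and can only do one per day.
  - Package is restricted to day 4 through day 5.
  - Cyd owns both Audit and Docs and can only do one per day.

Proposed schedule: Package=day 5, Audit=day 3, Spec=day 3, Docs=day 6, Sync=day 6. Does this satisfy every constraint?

Invalid. Docs has to be done by day 4.

Docs has to be done by day 4 — violated.
Audit has to be in day 3 — holds.
Package is restricted to day 4 through day 5 — holds.
Sync can't be earlier than day 2 — holds.
Sync depends on Package — holds.
Cyd owns both Audit and Docs and can only do one per day — holds.
Pat owns both Docs and Spec and can only do one per day — holds.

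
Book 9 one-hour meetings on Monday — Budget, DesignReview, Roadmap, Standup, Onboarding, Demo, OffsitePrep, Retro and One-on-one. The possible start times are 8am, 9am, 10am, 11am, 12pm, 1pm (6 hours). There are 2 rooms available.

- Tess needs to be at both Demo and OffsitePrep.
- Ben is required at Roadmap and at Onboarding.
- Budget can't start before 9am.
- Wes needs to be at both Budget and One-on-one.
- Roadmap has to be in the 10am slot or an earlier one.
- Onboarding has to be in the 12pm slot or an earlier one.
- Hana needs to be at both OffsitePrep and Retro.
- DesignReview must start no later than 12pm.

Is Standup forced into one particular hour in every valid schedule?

Standup can be 8am (e.g. Retro in 12pm; OffsitePrep in 11am; Standup in 8am; Demo in 10am; Budget in 9am; Roadmap in 8am; One-on-one in 11am; Onboarding in 10am; DesignReview in 9am) or 9am (e.g. OffsitePrep -> 11am; Budget -> 9am; One-on-one -> 11am; Demo -> 10am; Onboarding -> 10am; DesignReview -> 8am; Standup -> 9am; Retro -> 12pm; Roadmap -> 8am).

No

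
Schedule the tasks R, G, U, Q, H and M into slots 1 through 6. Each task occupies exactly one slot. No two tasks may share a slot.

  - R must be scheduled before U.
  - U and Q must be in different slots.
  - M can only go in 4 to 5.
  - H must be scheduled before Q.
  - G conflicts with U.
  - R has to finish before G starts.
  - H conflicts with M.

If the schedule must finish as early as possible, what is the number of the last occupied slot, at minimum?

The precedence chain requires at least 2 distinct slots.
With at most 1 per slot and 6 tasks, at least 6 slots are needed.
M can't be placed before 4, so the schedule must run through at least slot 4.
6 works (last occupied slot: 6): for example Q -> 6, R -> 1, M -> 4, U -> 3, G -> 2, H -> 5.

slot 6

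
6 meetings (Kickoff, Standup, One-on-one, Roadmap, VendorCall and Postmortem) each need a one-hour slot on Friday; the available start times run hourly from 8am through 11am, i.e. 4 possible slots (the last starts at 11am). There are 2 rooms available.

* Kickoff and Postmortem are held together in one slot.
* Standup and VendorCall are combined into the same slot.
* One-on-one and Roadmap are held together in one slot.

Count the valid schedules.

Splitting on Kickoff: it can be 8am (6), 9am (6), 10am (6), 11am (6). Listing each branch's schedules as (Standup, One-on-one, Roadmap, VendorCall, Postmortem):
Kickoff=8am: (9am,10am,10am,9am,8am) (9am,11am,11am,9am,8am) (10am,9am,9am,10am,8am) (10am,11am,11am,10am,8am) (11am,9am,9am,11am,8am) (11am,10am,10am,11am,8am) — 6.
Kickoff=9am: (8am,10am,10am,8am,9am) (8am,11am,11am,8am,9am) (10am,8am,8am,10am,9am) (10am,11am,11am,10am,9am) (11am,8am,8am,11am,9am) (11am,10am,10am,11am,9am) — 6.
Kickoff=10am: (8am,9am,9am,8am,10am) (8am,11am,11am,8am,10am) (9am,8am,8am,9am,10am) (9am,11am,11am,9am,10am) (11am,8am,8am,11am,10am) (11am,9am,9am,11am,10am) — 6.
Kickoff=11am: (8am,9am,9am,8am,11am) (8am,10am,10am,8am,11am) (9am,8am,8am,9am,11am) (9am,10am,10am,9am,11am) (10am,8am,8am,10am,11am) (10am,9am,9am,10am,11am) — 6.
Summing: 6 + 6 + 6 + 6 = 24.

24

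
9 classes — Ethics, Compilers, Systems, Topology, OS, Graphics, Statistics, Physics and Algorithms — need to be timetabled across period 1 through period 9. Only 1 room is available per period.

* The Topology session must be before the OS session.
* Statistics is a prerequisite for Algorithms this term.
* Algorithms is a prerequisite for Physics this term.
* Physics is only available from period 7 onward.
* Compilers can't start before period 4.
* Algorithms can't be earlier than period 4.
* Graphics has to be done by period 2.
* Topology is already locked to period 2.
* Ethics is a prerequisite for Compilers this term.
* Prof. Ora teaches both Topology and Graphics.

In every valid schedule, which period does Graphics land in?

Graphics's window is period 1–period 2.
Topology is fixed at period 2, and Graphics can't share a period with Topology.
So Graphics must be period 1.

period 1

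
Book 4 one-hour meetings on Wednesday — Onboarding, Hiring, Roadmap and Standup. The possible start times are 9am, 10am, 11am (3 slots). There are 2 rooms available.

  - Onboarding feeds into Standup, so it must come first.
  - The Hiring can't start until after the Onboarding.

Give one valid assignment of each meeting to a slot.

Roadmap=9am; Hiring=10am; Standup=10am; Onboarding=9am

Checking: Onboarding(9am) before Standup(10am); Onboarding(9am) before Hiring(10am); max 2 per slot (cap 2).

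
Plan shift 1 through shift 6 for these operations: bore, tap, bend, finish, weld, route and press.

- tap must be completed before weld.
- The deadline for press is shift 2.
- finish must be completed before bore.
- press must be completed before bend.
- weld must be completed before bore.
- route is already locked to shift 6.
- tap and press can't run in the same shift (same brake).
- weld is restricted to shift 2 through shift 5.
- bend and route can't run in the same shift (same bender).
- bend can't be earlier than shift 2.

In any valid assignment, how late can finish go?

Downstream work caps finish at shift 5.
finish at shift 5 is achievable: tap in shift 2; finish in shift 5; bore in shift 6; bend in shift 2; press in shift 1; weld in shift 3; route in shift 6.

shift 5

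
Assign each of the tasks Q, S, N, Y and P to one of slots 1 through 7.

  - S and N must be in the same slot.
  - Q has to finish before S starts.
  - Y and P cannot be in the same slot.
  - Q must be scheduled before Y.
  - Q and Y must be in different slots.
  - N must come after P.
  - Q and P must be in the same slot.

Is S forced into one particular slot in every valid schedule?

S can be 2 (e.g. P=1, N=2, Q=1, S=2, Y=2) or 3 (e.g. S=3; P=1; N=3; Y=2; Q=1).

No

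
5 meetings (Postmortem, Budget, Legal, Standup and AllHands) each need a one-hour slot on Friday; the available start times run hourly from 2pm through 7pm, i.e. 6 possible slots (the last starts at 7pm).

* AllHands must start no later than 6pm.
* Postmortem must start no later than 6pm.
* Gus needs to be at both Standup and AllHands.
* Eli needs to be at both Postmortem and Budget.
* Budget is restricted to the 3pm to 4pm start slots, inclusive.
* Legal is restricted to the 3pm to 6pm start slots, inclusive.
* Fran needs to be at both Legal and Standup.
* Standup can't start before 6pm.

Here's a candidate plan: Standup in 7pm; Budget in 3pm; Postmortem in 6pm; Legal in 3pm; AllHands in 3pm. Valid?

Yes, all constraints hold

AllHands must start no later than 6pm — holds.
Fran needs to be at both Legal and Standup — holds.
Postmortem must start no later than 6pm — holds.
Standup can't start before 6pm — holds.
Eli needs to be at both Postmortem and Budget — holds.
Budget is restricted to the 3pm to 4pm start slots, inclusive — holds.
Legal is restricted to the 3pm to 6pm start slots, inclusive — holds.
Gus needs to be at both Standup and AllHands — holds.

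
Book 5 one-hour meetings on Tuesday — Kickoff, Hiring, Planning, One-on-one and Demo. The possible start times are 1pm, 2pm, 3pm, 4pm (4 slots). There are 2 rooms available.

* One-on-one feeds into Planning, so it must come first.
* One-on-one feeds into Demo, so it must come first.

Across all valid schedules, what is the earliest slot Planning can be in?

2pm

Precedence pushes Planning to at least 2pm.
Planning at 2pm is achievable: Kickoff in 1pm; Demo in 2pm; Hiring in 3pm; One-on-one in 1pm; Planning in 2pm.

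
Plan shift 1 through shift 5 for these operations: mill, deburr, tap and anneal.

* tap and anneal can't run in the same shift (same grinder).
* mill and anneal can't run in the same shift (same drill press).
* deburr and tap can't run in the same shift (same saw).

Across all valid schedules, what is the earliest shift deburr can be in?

deburr at shift 1 is achievable: tap=shift 2, anneal=shift 3, mill=shift 1, deburr=shift 1.

shift 1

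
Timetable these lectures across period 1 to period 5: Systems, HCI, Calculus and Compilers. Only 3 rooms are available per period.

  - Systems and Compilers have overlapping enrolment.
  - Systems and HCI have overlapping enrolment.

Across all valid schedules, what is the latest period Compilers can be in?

period 5

Compilers at period 5 is achievable: HCI=period 2; Compilers=period 5; Calculus=period 1; Systems=period 1.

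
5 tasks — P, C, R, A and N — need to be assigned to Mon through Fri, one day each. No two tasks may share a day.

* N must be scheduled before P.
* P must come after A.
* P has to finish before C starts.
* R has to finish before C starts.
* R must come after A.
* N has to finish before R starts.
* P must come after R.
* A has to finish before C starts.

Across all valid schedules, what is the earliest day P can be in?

Thu

Precedence pushes P to at least Wed; downstream work caps P at Thu.
P at Thu is achievable: R -> Wed; A -> Mon; N -> Tue; P -> Thu; C -> Fri.
Nothing earlier works — the capacity limit rule out every day before Thu.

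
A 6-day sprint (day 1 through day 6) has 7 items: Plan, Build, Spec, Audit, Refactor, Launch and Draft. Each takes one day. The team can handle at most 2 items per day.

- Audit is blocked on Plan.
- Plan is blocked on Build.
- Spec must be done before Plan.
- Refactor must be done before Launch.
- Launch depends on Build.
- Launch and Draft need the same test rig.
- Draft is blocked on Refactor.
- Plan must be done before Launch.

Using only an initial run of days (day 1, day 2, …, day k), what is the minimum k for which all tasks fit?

4 days

The precedence chain requires at least 3 distinct days.
With at most 2 per day and 7 tasks, at least 4 days are needed.
4 works (last occupied day: day 4): for example Plan in day 2, Audit in day 3, Refactor in day 2, Build in day 1, Draft in day 4, Spec in day 1, Launch in day 3.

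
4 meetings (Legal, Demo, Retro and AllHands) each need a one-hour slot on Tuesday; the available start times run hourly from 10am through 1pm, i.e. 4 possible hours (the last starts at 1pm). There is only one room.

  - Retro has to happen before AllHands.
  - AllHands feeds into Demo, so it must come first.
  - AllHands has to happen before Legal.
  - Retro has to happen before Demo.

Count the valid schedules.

2

Enumerating: Legal in 1pm, AllHands in 11am, Retro in 10am, Demo in 12pm | Demo -> 1pm, Retro -> 10am, Legal -> 12pm, AllHands -> 11am.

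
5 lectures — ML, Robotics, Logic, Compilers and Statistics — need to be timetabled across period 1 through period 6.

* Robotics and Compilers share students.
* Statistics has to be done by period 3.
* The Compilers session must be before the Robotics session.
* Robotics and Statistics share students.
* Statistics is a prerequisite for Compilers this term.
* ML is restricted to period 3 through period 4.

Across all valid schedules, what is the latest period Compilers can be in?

period 5

Precedence pushes Compilers to at least period 2; downstream work caps Compilers at period 5.
Compilers at period 5 is achievable: Compilers=period 5, Statistics=period 1, Robotics=period 6, ML=period 3, Logic=period 1.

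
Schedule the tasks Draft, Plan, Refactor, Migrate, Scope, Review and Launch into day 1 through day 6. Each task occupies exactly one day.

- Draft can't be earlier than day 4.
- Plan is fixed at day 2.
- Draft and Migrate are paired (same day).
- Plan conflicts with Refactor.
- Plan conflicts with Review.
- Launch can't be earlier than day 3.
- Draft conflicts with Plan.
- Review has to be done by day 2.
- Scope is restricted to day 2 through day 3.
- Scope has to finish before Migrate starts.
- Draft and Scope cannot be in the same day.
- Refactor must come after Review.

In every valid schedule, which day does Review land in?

day 1

Review's window is day 1–day 2.
Plan is fixed at day 2, and Review can't share a day with Plan.
So Review must be day 1.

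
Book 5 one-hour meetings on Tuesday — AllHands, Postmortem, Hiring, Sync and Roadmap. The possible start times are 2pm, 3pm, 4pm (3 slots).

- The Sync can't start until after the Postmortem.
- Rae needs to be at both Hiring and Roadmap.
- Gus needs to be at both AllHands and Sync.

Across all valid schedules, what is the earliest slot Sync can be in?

3pm

Precedence pushes Sync to at least 3pm.
Sync at 3pm is achievable: Sync in 3pm; Hiring in 2pm; Postmortem in 2pm; AllHands in 2pm; Roadmap in 3pm.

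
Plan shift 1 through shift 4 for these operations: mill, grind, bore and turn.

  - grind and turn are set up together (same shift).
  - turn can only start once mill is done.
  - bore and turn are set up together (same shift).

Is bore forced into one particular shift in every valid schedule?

No

bore can be shift 2 (e.g. bore=shift 2, turn=shift 2, mill=shift 1, grind=shift 2) or shift 3 (e.g. mill in shift 1, turn in shift 3, bore in shift 3, grind in shift 3).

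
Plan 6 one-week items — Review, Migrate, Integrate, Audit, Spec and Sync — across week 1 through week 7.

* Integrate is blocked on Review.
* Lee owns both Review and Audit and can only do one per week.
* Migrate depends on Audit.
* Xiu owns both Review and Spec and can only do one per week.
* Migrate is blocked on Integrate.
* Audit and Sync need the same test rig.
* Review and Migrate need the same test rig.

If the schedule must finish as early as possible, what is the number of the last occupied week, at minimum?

3

The precedence chain requires at least 3 distinct weeks.
3 works (last occupied week: week 3): for example Review in week 1, Spec in week 2, Audit in week 2, Sync in week 1, Integrate in week 2, Migrate in week 3.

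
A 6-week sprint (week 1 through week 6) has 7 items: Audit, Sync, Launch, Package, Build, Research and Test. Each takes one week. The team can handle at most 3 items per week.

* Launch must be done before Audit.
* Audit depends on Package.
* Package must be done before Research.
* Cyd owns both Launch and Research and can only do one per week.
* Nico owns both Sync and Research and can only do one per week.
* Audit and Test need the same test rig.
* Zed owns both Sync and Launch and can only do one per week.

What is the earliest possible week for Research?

week 2

Precedence pushes Research to at least week 2.
Research at week 2 is achievable: Package -> week 1, Research -> week 2, Audit -> week 2, Sync -> week 3, Build -> week 1, Test -> week 3, Launch -> week 1.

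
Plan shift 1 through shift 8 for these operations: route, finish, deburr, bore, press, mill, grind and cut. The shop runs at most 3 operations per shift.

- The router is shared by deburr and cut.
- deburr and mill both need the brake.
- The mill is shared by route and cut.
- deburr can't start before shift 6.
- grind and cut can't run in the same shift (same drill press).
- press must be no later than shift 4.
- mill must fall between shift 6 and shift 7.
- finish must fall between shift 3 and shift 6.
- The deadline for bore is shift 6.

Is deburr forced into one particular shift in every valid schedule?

No

deburr can be shift 6 (e.g. finish in shift 3, bore in shift 1, cut in shift 3, route in shift 1, grind in shift 2, deburr in shift 6, press in shift 1, mill in shift 7) or shift 7 (e.g. bore -> shift 1; press -> shift 1; finish -> shift 3; grind -> shift 2; mill -> shift 6; cut -> shift 3; route -> shift 1; deburr -> shift 7).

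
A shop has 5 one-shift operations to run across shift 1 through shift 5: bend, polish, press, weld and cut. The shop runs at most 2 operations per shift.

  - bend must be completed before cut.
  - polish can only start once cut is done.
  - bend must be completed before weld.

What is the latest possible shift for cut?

shift 4

Precedence pushes cut to at least shift 2; downstream work caps cut at shift 4.
cut at shift 4 is achievable: bend in shift 1; polish in shift 5; cut in shift 4; weld in shift 2; press in shift 1.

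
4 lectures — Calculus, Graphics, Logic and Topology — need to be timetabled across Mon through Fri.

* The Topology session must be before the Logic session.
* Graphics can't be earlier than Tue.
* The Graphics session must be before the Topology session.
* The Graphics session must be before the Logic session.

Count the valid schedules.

20

Splitting on Calculus: it can be Mon (4), Tue (4), Wed (4), Thu (4), Fri (4). Listing each branch's schedules as (Graphics, Logic, Topology):
Calculus=Mon: (Tue,Thu,Wed) (Tue,Fri,Wed) (Tue,Fri,Thu) (Wed,Fri,Thu) — 4.
Calculus=Tue: (Tue,Thu,Wed) (Tue,Fri,Wed) (Tue,Fri,Thu) (Wed,Fri,Thu) — 4.
Calculus=Wed: (Tue,Thu,Wed) (Tue,Fri,Wed) (Tue,Fri,Thu) (Wed,Fri,Thu) — 4.
Calculus=Thu: (Tue,Thu,Wed) (Tue,Fri,Wed) (Tue,Fri,Thu) (Wed,Fri,Thu) — 4.
Calculus=Fri: (Tue,Thu,Wed) (Tue,Fri,Wed) (Tue,Fri,Thu) (Wed,Fri,Thu) — 4.
Summing: 4 + 4 + 4 + 4 + 4 = 20.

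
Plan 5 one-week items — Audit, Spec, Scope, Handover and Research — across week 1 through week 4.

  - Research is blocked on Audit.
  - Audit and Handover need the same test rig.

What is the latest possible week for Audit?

Downstream work caps Audit at week 3.
Audit at week 3 is achievable: Research in week 4, Audit in week 3, Scope in week 1, Spec in week 1, Handover in week 1.

week 3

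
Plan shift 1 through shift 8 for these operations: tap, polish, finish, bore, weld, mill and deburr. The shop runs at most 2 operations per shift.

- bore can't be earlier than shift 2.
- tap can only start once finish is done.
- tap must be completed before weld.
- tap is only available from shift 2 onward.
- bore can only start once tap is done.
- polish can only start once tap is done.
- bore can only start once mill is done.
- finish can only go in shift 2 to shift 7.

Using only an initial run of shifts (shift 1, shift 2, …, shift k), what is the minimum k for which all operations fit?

The precedence chain requires at least 3 distinct shifts.
With at most 2 per shift and 7 operations, at least 4 shifts are needed.
Propagating the time windows through the other constraints, polish can't land before shift 4, so the schedule must run through at least shift 4.
Could 4 shifts be enough, i.e. nothing placed later than shift 4? No: tap's window within 4 shifts is {shift 2, shift 3, shift 4}; finish's window within 4 shifts is {shift 2, shift 3, shift 4}; bore's window within 4 shifts is {shift 2, shift 3, shift 4}; tap must come after finish (at shift 2 or later) → {shift 3, shift 4}; weld must come after tap (at shift 3 or later) → {shift 4}; tap must come before weld (at shift 4 or earlier) → {shift 3}; bore must come after tap (at shift 3 or later) → {shift 4}; polish must come after tap (at shift 3 or later) → {shift 4}; that puts polish, bore and weld all in shift 4 — more than 2 per shift.
So 4 shifts is not enough.
5 works (last occupied shift: shift 5): for example polish -> shift 4; bore -> shift 4; weld -> shift 5; finish -> shift 2; tap -> shift 3; mill -> shift 1; deburr -> shift 1.

5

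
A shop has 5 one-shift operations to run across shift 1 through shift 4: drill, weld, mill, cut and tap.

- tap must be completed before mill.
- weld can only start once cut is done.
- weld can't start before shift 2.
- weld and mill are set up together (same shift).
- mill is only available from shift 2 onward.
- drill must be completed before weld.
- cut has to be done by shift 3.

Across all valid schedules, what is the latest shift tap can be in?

Downstream work caps tap at shift 3.
tap at shift 3 is achievable: cut in shift 1; drill in shift 1; mill in shift 4; tap in shift 3; weld in shift 4.

shift 3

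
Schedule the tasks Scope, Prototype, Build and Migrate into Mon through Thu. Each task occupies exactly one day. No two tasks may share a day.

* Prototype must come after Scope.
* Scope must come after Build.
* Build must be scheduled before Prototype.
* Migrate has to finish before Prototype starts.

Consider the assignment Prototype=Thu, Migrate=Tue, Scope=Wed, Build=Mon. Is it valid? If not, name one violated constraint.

Build must be scheduled before Prototype — holds.
No two tasks may share a day — holds.
Scope must come after Build — holds.
Prototype must come after Scope — holds.
Migrate has to finish before Prototype starts — holds.

Yes, all constraints hold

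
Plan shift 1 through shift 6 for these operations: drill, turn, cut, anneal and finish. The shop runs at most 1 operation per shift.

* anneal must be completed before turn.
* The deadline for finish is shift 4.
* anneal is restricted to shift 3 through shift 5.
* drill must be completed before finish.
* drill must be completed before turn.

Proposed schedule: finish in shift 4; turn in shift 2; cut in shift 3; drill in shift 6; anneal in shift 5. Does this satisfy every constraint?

drill must be completed before finish — violated.
drill must be completed before turn — violated.
anneal is restricted to shift 3 through shift 5 — holds.
The shop runs at most 1 operation per shift — holds.
The deadline for finish is shift 4 — holds.
anneal must be completed before turn — violated.

No — it violates: drill must be completed before turn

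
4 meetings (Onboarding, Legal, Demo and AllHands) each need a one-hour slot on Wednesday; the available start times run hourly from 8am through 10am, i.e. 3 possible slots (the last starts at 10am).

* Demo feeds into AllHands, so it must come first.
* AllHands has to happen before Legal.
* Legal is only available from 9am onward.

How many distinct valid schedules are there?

3

Enumerating: Demo=8am; AllHands=9am; Legal=10am; Onboarding=8am | Legal=10am, Onboarding=9am, Demo=8am, AllHands=9am | Onboarding in 10am; Demo in 8am; Legal in 10am; AllHands in 9am.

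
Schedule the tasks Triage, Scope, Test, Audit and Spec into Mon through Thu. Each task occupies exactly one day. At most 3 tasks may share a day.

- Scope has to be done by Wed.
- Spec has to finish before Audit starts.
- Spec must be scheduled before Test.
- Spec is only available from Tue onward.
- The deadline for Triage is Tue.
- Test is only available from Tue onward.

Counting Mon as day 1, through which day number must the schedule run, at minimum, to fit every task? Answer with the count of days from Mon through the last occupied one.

3

The precedence chain requires at least 2 distinct days.
With at most 3 per day and 5 tasks, at least 2 days are needed.
Propagating the time windows through the other constraints, Test can't land before Wed — that is day 3 counting from Mon — so the schedule must run through at least 3 days.
3 works (last occupied day: Wed): for example Triage in Mon, Scope in Mon, Spec in Tue, Test in Wed, Audit in Wed.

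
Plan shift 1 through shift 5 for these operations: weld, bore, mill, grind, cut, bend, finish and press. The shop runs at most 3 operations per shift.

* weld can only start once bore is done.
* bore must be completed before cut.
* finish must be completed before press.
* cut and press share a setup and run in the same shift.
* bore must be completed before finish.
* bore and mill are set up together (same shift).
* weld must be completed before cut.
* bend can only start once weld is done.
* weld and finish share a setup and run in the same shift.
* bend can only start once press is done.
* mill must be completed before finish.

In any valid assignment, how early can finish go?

shift 2

Precedence pushes finish to at least shift 2; downstream work caps finish at shift 3.
finish at shift 2 is achievable: mill=shift 1; bore=shift 1; press=shift 3; finish=shift 2; weld=shift 2; bend=shift 4; cut=shift 3; grind=shift 1.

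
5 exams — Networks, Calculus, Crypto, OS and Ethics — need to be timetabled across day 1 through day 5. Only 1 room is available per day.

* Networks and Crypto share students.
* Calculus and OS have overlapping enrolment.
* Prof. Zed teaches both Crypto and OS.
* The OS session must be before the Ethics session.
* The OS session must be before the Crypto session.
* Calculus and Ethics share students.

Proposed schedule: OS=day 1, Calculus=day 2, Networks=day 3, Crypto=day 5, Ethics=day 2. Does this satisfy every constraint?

Calculus and OS have overlapping enrolment — holds.
Networks and Crypto share students — holds.
The OS session must be before the Ethics session — holds.
The OS session must be before the Crypto session — holds.
Only 1 room is available per day — violated.
Calculus and Ethics share students — violated.
Prof. Zed teaches both Crypto and OS — holds.

No — it violates: Calculus and Ethics share students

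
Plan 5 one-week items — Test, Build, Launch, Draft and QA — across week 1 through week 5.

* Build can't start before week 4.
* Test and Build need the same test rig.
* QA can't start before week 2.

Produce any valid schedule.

QA=week 2; Test=week 1; Build=week 4; Draft=week 1; Launch=week 1

Checking: Test(week 1) != Build(week 4); QA=week 2 in [week 2,week 5]; Build=week 4 in [week 4,week 5].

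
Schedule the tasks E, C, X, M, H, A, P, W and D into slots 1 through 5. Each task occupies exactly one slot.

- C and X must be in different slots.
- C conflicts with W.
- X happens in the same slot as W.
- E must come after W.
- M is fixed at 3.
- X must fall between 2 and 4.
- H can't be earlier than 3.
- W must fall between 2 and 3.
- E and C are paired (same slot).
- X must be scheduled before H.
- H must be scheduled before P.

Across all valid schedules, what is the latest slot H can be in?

H is available from 3; downstream work caps H at 4.
H at 4 is achievable: W -> 2; C -> 3; A -> 1; E -> 3; H -> 4; P -> 5; X -> 2; D -> 1; M -> 3.

4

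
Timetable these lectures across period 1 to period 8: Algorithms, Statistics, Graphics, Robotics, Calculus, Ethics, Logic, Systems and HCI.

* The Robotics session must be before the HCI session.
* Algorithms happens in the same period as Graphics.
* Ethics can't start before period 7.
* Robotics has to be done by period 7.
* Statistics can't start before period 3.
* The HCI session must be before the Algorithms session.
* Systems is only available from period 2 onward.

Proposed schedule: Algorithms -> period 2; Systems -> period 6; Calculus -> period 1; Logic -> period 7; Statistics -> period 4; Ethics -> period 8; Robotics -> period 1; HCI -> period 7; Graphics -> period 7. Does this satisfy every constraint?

No — it violates: The HCI session must be before the Algorithms session

Systems is only available from period 2 onward — holds.
The HCI session must be before the Algorithms session — violated.
Robotics has to be done by period 7 — holds.
Statistics can't start before period 3 — holds.
Ethics can't start before period 7 — holds.
Algorithms happens in the same period as Graphics — violated.
The Robotics session must be before the HCI session — holds.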